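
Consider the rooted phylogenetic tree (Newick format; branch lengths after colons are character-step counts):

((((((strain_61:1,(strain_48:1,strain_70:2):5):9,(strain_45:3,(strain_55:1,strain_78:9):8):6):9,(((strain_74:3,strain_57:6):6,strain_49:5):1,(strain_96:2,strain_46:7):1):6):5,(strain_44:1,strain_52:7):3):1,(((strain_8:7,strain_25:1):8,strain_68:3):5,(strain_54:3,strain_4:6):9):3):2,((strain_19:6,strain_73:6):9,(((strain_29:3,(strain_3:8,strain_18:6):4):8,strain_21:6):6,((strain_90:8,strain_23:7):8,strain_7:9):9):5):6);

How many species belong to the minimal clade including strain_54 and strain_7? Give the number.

The MRCA of strain_54 and strain_7 is the root, so the clade is the entire tree.
That clade contains 27 terminal taxa: strain_18, strain_19, strain_21, strain_23, strain_25, strain_29, strain_3, strain_4, strain_44, strain_45, strain_46, strain_48, strain_49, strain_52, strain_54, strain_55, strain_57, strain_61, strain_68, strain_7, strain_70, strain_73, strain_74, strain_78, strain_8, strain_90, strain_96.

27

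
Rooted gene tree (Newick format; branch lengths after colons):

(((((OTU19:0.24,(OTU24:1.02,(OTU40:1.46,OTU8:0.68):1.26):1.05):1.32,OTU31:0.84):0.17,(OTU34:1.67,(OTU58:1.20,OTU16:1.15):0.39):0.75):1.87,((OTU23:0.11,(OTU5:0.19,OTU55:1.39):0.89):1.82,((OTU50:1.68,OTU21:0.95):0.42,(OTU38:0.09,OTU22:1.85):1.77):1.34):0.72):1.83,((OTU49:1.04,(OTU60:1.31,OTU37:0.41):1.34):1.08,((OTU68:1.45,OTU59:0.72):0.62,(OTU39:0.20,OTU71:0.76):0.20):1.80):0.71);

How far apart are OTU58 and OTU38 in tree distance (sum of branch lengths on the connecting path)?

8.13

The path runs OTU58 → … → MRCA → … → OTU38; the MRCA is the node subtending ((((OTU19,(OTU24,(OTU40,OTU8))),OTU31),(OTU34,(OTU58,OTU16))),((OTU23,(OTU5,OTU55)),((OTU50,OTU21),(OTU38,OTU22)))).
Branch lengths along that path: 1.20 + 0.39 + 0.75 + 1.87 + 0.72 + 1.34 + 1.77 + 0.09 = 8.13.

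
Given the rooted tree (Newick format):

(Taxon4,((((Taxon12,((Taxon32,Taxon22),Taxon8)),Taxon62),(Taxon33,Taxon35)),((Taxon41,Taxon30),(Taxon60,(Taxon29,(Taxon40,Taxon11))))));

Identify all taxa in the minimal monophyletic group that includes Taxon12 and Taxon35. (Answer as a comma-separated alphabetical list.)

Taxon12, Taxon22, Taxon32, Taxon33, Taxon35, Taxon62, Taxon8

Tracing Taxon12: it sits inside (Taxon12,((Taxon32,Taxon22),Taxon8)).
Tracing Taxon35: it sits inside (Taxon33,Taxon35).
The smallest clade enclosing both is (((Taxon12,((Taxon32,Taxon22),Taxon8)),Taxon62),(Taxon33,Taxon35)); the answer is its 7 terminal taxa in alphabetical order.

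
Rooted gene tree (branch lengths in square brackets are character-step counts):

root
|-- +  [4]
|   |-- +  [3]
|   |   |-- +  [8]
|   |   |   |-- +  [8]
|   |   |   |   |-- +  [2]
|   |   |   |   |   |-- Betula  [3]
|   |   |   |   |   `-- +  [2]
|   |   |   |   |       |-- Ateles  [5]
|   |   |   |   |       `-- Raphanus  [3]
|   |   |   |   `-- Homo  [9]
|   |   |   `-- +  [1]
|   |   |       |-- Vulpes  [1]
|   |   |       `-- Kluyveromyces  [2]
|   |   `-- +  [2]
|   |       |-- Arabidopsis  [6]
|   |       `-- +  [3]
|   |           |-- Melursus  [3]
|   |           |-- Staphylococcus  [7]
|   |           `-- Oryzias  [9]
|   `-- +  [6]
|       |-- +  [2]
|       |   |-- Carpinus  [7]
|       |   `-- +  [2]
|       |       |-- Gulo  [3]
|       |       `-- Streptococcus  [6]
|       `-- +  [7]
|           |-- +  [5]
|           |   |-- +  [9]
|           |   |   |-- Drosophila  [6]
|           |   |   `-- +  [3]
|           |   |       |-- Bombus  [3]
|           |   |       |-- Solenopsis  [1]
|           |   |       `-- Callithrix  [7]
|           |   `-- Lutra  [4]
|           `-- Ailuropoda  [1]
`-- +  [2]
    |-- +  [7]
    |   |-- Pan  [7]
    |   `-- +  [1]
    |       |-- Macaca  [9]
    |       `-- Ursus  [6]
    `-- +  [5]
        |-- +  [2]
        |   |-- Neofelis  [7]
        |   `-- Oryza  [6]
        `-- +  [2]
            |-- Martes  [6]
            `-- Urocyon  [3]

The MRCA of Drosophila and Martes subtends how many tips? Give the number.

26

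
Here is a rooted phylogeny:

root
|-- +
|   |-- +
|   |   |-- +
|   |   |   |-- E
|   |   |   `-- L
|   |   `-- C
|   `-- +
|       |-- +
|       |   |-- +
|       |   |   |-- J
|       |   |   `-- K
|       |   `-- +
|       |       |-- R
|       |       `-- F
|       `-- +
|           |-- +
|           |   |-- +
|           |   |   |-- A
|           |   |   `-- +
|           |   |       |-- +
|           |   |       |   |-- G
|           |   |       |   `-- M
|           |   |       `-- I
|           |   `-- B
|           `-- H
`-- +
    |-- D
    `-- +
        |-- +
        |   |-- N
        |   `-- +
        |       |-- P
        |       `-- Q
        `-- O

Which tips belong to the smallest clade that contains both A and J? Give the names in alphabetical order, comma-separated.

A, B, F, G, H, I, J, K, M, R

Tracing A: it sits inside (A,((G,M),I)).
Tracing J: it sits inside (J,K).
The smallest clade enclosing both is (((J,K),(R,F)),(((A,((G,M),I)),B),H)); the answer is its 10 terminal taxa in alphabetical order.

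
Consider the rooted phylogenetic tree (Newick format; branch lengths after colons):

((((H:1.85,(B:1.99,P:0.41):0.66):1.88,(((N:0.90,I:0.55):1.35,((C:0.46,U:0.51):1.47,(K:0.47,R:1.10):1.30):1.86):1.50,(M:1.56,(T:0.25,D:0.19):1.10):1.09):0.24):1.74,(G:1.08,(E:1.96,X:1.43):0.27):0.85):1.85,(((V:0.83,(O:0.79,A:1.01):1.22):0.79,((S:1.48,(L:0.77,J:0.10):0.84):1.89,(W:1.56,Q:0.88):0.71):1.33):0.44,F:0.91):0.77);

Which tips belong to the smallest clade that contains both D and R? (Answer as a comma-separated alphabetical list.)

Tracing D: it sits inside (T,D).
Tracing R: it sits inside (K,R).
The smallest clade enclosing both is (((N,I),((C,U),(K,R))),(M,(T,D))); the answer is its 9 terminal taxa in alphabetical order.

C, D, I, K, M, N, R, T, U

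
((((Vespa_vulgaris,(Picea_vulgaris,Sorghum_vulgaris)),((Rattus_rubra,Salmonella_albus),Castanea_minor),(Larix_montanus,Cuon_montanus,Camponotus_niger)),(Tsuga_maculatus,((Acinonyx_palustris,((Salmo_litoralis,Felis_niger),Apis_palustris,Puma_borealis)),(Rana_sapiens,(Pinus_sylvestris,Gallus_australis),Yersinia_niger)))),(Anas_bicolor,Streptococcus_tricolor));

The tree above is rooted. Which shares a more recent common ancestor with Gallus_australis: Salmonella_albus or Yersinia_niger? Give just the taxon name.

The MRCA of Gallus_australis and Yersinia_niger subtends (Rana_sapiens,(Pinus_sylvestris,Gallus_australis),Yersinia_niger) (4 taxa).
The MRCA of Gallus_australis and Salmonella_albus subtends (((Vespa_vulgaris,(Picea_vulgaris,Sorghum_vulgaris)),((Rattus_rubra,Salmonella_albus),Castanea_minor),(Larix_montanus,Cuon_montanus,Camponotus_niger)),(Tsuga_maculatus,((Acinonyx_palustris,((Salmo_litoralis,Felis_niger),Apis_palustris,Puma_borealis)),(Rana_sapiens,(Pinus_sylvestris,Gallus_australis),Yersinia_niger)))) (19 taxa).
The first is nested inside the second, so Gallus_australis shares a more recent common ancestor with Yersinia_niger.

Yersinia_niger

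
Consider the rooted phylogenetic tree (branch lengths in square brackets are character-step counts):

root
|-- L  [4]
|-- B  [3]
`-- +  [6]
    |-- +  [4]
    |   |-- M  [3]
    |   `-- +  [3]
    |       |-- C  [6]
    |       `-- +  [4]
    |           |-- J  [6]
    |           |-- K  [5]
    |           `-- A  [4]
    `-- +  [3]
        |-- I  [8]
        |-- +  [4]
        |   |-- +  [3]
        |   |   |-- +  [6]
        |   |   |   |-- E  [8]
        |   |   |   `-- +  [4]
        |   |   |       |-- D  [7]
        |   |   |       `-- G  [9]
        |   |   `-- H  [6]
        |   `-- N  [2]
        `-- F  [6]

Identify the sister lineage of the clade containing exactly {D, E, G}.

H

The clade containing exactly {D, E, G} attaches to the tree at the node subtending ((E,(D,G)),H).
The other lineage descending from that same node — the sister group — is the single tip H.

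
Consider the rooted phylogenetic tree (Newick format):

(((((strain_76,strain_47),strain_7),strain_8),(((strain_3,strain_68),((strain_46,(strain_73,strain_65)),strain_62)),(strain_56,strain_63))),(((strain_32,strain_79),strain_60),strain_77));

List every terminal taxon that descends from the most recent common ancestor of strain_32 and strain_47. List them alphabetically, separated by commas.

Tracing strain_32: it sits inside (strain_32,strain_79).
Tracing strain_47: it sits inside (strain_76,strain_47).
The smallest clade enclosing both is the whole tree (their MRCA is the root), so the answer is all 16 tips in alphabetical order.

strain_3, strain_32, strain_46, strain_47, strain_56, strain_60, strain_62, strain_63, strain_65, strain_68, strain_7, strain_73, strain_76, strain_77, strain_79, strain_8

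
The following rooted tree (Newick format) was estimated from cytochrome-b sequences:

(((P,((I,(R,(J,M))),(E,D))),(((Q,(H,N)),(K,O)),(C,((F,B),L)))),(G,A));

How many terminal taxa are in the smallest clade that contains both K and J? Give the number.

The MRCA of K and J is the node subtending ((P,((I,(R,(J,M))),(E,D))),(((Q,(H,N)),(K,O)),(C,((F,B),L)))).
That clade contains 16 terminal taxa: B, C, D, E, F, H, I, J, K, L, M, N, O, P, Q, R.

16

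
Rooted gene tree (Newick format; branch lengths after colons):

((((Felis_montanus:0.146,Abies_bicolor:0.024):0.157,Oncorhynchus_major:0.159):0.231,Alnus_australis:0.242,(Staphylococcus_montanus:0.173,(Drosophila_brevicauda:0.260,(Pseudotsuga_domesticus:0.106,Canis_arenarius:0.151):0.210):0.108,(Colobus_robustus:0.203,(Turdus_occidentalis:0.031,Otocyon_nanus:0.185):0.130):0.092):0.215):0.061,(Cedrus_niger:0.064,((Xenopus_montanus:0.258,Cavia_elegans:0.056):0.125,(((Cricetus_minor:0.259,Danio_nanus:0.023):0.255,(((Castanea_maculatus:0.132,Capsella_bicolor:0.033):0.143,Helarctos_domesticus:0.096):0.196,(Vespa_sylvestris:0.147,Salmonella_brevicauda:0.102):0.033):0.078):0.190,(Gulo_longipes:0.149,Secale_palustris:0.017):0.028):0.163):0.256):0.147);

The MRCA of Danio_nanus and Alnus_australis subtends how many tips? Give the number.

The MRCA of Danio_nanus and Alnus_australis is the root, so the clade is the entire tree.
That clade contains 23 terminal taxa: Abies_bicolor, Alnus_australis, Canis_arenarius, Capsella_bicolor, Castanea_maculatus, Cavia_elegans, Cedrus_niger, Colobus_robustus, Cricetus_minor, Danio_nanus, Drosophila_brevicauda, Felis_montanus, Gulo_longipes, Helarctos_domesticus, Oncorhynchus_major, Otocyon_nanus, Pseudotsuga_domesticus, Salmonella_brevicauda, Secale_palustris, Staphylococcus_montanus, Turdus_occidentalis, Vespa_sylvestris, Xenopus_montanus.

23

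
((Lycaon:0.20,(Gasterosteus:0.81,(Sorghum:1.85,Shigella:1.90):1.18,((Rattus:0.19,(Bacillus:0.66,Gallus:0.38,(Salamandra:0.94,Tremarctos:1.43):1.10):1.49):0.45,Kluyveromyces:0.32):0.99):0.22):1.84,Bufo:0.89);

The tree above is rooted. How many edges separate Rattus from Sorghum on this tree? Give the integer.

The MRCA of Rattus and Sorghum is the node subtending (Gasterosteus,(Sorghum,Shigella),((Rattus,(Bacillus,Gallus,(Salamandra,Tremarctos))),Kluyveromyces)).
From Rattus up to that node: 3 branches. From Sorghum up to the same node: 2 branches. Total: 3 + 2 = 5.

5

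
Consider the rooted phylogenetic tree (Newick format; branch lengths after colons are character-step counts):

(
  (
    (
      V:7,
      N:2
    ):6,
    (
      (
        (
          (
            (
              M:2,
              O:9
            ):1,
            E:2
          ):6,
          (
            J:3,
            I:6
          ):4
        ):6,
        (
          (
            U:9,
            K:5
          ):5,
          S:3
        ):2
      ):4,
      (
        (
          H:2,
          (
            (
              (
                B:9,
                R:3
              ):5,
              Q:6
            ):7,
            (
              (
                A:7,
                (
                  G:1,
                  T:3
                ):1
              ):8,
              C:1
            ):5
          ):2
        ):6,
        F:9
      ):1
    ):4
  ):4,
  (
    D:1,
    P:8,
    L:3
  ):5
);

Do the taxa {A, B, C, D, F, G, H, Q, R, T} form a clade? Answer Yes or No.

No

The MRCA of the listed taxa is the root, so the smallest clade containing them is the whole tree.
That clade also contains E, I, J, K, L, M, N, O, P, S, U, V, which are not in the proposed group, so the group is not monophyletic.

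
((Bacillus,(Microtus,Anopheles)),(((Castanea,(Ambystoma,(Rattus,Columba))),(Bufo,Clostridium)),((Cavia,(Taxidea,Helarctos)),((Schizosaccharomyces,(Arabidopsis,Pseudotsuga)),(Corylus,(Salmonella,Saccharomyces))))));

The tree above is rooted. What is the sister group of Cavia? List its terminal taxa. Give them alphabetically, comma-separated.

Helarctos, Taxidea

Cavia attaches to the tree at the node subtending (Cavia,(Taxidea,Helarctos)).
The other lineage descending from that same node — the sister group — is (Taxidea,Helarctos); its 2 tips in alphabetical order are the answer.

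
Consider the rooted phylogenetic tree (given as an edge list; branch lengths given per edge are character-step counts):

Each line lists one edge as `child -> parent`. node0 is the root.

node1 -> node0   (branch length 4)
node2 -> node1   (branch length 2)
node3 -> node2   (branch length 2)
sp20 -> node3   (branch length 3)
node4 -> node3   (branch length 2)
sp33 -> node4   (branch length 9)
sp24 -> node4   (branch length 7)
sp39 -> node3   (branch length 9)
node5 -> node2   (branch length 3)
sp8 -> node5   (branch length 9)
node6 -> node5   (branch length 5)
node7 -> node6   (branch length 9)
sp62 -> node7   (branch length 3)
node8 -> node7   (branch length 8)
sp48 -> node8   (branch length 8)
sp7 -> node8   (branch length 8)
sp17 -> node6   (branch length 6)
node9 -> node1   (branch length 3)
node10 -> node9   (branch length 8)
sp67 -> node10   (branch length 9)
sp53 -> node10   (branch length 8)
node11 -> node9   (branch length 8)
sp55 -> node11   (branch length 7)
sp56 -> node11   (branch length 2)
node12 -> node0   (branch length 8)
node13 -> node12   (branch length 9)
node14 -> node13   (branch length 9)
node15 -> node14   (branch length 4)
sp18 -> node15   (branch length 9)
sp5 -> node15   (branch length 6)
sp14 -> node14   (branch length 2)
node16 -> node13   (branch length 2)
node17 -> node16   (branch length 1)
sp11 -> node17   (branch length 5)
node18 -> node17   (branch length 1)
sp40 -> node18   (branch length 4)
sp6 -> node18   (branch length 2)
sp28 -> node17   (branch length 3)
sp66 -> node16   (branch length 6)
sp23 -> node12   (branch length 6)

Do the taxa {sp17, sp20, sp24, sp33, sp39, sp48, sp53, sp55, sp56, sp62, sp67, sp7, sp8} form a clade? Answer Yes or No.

Yes

The most recent common ancestor of these taxa subtends (((sp20,(sp33,sp24),sp39),(sp8,((sp62,(sp48,sp7)),sp17))),((sp67,sp53),(sp55,sp56))).
That clade has exactly 13 tips — every listed taxon and nothing else — so the group is monophyletic.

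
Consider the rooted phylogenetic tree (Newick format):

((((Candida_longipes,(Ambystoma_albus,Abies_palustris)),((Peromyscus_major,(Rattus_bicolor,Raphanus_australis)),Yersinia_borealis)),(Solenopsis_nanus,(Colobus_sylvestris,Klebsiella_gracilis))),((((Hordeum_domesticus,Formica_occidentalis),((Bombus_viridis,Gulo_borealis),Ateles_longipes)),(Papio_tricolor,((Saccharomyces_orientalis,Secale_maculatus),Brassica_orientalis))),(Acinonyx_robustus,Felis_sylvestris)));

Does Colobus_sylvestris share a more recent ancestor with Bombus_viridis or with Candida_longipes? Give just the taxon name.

Candida_longipes

The MRCA of Colobus_sylvestris and Candida_longipes subtends (((Candida_longipes,(Ambystoma_albus,Abies_palustris)),((Peromyscus_major,(Rattus_bicolor,Raphanus_australis)),Yersinia_borealis)),(Solenopsis_nanus,(Colobus_sylvestris,Klebsiella_gracilis))) (10 taxa).
The MRCA of Colobus_sylvestris and Bombus_viridis is the root, subtending the entire tree (21 taxa).
The first is nested inside the second, so Colobus_sylvestris shares a more recent common ancestor with Candida_longipes.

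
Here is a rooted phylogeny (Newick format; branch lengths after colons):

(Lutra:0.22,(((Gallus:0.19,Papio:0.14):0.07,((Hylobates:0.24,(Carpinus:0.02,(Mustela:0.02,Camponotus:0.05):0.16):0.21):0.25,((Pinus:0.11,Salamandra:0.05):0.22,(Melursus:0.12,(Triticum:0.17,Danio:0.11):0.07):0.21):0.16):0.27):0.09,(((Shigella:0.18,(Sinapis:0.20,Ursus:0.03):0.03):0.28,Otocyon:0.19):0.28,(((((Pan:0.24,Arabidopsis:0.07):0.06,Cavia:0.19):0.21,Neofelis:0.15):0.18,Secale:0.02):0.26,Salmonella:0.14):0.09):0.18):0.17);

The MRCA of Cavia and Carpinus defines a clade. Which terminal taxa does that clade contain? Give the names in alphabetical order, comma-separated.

Arabidopsis, Camponotus, Carpinus, Cavia, Danio, Gallus, Hylobates, Melursus, Mustela, Neofelis, Otocyon, Pan, Papio, Pinus, Salamandra, Salmonella, Secale, Shigella, Sinapis, Triticum, Ursus

Tracing Cavia: it sits inside ((Pan,Arabidopsis),Cavia).
Tracing Carpinus: it sits inside (Carpinus,(Mustela,Camponotus)).
The smallest clade enclosing both is (((Gallus,Papio),((Hylobates,(Carpinus,(Mustela,Camponotus))),((Pinus,Salamandra),(Melursus,(Triticum,Danio))))),(((Shigella,(Sinapis,Ursus)),Otocyon),(((((Pan,Arabidopsis),Cavia),Neofelis),Secale),Salmonella))); the answer is its 21 terminal taxa in alphabetical order.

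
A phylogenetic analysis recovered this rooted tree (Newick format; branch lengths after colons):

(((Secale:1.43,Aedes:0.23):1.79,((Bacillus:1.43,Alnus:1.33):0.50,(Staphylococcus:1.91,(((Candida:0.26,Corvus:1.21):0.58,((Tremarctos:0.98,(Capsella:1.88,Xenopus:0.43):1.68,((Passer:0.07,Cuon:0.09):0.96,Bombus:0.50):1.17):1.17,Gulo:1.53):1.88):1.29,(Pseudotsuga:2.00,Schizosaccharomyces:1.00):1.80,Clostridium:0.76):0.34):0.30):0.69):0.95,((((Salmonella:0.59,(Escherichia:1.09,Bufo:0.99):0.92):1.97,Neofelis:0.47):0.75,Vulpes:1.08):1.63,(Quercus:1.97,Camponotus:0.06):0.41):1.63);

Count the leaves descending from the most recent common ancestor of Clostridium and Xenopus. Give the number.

12

The MRCA of Clostridium and Xenopus is the node subtending (((Candida,Corvus),((Tremarctos,(Capsella,Xenopus),((Passer,Cuon),Bombus)),Gulo)),(Pseudotsuga,Schizosaccharomyces),Clostridium).
That clade contains 12 terminal taxa: Bombus, Candida, Capsella, Clostridium, Corvus, Cuon, Gulo, Passer, Pseudotsuga, Schizosaccharomyces, Tremarctos, Xenopus.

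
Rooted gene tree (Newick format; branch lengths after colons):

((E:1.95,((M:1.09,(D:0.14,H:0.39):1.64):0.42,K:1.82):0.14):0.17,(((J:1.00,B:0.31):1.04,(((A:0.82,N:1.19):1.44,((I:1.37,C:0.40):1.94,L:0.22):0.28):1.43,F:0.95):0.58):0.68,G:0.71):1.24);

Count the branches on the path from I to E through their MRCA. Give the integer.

9

The MRCA of I and E is the root of the tree.
From I up to that node: 7 branches. From E up to the same node: 2 branches. Total: 7 + 2 = 9.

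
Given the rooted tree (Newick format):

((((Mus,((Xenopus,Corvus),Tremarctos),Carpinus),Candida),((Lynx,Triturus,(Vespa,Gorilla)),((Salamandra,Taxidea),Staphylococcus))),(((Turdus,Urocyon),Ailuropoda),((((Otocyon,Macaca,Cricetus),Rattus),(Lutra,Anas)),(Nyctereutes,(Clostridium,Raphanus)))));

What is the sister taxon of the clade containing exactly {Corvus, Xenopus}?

Tremarctos

The clade containing exactly {Corvus, Xenopus} attaches to the tree at the node subtending ((Xenopus,Corvus),Tremarctos).
The other lineage descending from that same node — the sister group — is the single tip Tremarctos.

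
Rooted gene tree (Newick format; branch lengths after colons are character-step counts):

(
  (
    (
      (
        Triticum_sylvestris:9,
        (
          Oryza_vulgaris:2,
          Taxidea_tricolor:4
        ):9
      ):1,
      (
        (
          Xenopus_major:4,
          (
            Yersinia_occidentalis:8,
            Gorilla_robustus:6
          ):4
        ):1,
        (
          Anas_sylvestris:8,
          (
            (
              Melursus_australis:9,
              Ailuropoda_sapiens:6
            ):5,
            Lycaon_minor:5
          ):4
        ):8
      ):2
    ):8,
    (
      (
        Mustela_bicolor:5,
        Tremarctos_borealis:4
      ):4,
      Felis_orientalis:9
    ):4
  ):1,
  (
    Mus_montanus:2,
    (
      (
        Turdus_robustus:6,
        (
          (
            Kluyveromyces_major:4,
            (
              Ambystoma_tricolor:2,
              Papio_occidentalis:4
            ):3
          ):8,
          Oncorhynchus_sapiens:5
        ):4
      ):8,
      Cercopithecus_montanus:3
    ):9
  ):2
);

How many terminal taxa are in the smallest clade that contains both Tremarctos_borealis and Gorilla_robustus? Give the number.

13

The MRCA of Tremarctos_borealis and Gorilla_robustus is the node subtending (((Triticum_sylvestris,(Oryza_vulgaris,Taxidea_tricolor)),((Xenopus_major,(Yersinia_occidentalis,Gorilla_robustus)),(Anas_sylvestris,((Melursus_australis,Ailuropoda_sapiens),Lycaon_minor)))),((Mustela_bicolor,Tremarctos_borealis),Felis_orientalis)).
That clade contains 13 terminal taxa: Ailuropoda_sapiens, Anas_sylvestris, Felis_orientalis, Gorilla_robustus, Lycaon_minor, Melursus_australis, Mustela_bicolor, Oryza_vulgaris, Taxidea_tricolor, Tremarctos_borealis, Triticum_sylvestris, Xenopus_major, Yersinia_occidentalis.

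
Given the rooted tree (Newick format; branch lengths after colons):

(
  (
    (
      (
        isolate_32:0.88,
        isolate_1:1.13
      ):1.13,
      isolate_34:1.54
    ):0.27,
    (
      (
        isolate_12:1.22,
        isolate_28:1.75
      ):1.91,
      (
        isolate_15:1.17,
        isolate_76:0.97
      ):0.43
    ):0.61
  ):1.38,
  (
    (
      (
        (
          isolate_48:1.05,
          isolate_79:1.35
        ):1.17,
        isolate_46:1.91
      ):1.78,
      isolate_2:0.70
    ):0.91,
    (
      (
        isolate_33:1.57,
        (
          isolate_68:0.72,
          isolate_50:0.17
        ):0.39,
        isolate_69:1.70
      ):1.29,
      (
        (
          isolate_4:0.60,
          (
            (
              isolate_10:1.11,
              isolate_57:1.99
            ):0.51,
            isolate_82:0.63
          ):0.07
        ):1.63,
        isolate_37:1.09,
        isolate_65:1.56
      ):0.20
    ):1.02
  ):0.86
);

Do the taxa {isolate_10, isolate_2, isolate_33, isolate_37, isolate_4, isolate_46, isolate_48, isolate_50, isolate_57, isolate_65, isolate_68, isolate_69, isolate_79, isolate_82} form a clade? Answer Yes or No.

The most recent common ancestor of these taxa subtends ((((isolate_48,isolate_79),isolate_46),isolate_2),((isolate_33,(isolate_68,isolate_50),isolate_69),((isolate_4,((isolate_10,isolate_57),isolate_82)),isolate_37,isolate_65))).
That clade has exactly 14 tips — every listed taxon and nothing else — so the group is monophyletic.

Yes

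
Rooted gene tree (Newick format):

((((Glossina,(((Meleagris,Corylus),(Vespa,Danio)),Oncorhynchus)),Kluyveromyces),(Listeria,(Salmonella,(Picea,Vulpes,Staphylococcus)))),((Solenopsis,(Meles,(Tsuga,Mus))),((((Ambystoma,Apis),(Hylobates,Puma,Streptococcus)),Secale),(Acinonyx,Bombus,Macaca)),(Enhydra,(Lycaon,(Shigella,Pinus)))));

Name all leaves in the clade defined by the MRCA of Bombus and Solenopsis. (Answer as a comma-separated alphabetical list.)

Tracing Bombus: it sits inside (Acinonyx,Bombus,Macaca).
Tracing Solenopsis: it sits inside (Solenopsis,(Meles,(Tsuga,Mus))).
The smallest clade enclosing both is ((Solenopsis,(Meles,(Tsuga,Mus))),((((Ambystoma,Apis),(Hylobates,Puma,Streptococcus)),Secale),(Acinonyx,Bombus,Macaca)),(Enhydra,(Lycaon,(Shigella,Pinus)))); the answer is its 17 terminal taxa in alphabetical order.

Acinonyx, Ambystoma, Apis, Bombus, Enhydra, Hylobates, Lycaon, Macaca, Meles, Mus, Pinus, Puma, Secale, Shigella, Solenopsis, Streptococcus, Tsuga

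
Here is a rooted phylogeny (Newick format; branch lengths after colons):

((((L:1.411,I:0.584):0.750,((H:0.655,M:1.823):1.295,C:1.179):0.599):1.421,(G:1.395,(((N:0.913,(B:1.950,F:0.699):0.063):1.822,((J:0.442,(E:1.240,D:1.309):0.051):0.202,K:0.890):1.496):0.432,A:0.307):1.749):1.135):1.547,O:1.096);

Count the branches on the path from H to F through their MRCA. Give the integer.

10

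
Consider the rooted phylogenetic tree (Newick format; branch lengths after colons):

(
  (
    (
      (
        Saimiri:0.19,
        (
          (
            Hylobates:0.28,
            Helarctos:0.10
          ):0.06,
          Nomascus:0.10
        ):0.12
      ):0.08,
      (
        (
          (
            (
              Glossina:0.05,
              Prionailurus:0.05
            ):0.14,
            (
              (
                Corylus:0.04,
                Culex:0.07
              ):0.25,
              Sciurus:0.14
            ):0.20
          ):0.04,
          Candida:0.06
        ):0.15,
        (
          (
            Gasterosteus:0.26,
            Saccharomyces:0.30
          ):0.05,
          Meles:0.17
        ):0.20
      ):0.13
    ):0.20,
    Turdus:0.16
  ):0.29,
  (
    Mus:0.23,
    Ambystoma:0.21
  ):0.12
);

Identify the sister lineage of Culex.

Culex attaches to the tree at the node subtending (Corylus,Culex).
The other lineage descending from that same node — the sister group — is the single tip Corylus.

Corylus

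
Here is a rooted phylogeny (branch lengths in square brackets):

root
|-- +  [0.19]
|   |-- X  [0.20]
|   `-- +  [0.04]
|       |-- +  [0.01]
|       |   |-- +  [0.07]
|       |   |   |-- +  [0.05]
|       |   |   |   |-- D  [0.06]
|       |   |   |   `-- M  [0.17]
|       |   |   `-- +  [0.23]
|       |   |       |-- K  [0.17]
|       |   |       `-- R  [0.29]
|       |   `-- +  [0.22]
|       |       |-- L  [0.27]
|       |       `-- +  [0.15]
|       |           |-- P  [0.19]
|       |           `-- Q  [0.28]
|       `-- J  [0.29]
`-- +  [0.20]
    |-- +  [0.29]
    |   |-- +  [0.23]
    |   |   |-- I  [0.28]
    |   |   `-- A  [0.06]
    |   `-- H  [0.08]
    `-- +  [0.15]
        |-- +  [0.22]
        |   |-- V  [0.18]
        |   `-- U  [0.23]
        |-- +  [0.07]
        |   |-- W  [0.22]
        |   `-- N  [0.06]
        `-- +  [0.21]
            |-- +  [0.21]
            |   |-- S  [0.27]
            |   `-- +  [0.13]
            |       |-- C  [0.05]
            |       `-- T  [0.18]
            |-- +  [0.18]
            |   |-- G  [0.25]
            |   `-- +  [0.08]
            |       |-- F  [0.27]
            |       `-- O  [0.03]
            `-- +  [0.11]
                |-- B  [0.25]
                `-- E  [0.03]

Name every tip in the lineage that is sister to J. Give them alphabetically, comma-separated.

J attaches to the tree at the node subtending ((((D,M),(K,R)),(L,(P,Q))),J).
The other lineage descending from that same node — the sister group — is (((D,M),(K,R)),(L,(P,Q))); its 7 tips in alphabetical order are the answer.

D, K, L, M, P, Q, R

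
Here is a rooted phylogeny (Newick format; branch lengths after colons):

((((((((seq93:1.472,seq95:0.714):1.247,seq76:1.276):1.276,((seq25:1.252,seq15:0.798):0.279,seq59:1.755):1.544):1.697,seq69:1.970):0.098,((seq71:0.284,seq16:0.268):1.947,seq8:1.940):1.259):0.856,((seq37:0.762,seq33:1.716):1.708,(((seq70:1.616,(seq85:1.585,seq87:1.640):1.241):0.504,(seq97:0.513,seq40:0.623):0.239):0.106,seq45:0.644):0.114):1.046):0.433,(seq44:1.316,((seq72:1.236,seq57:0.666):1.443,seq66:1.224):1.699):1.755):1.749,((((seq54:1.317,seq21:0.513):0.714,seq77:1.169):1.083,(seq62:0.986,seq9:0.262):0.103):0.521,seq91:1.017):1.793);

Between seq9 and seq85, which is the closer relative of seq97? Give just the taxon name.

The MRCA of seq97 and seq85 subtends ((seq70,(seq85,seq87)),(seq97,seq40)) (5 taxa).
The MRCA of seq97 and seq9 is the root, subtending the entire tree (28 taxa).
The first is nested inside the second, so seq97 shares a more recent common ancestor with seq85.

seq85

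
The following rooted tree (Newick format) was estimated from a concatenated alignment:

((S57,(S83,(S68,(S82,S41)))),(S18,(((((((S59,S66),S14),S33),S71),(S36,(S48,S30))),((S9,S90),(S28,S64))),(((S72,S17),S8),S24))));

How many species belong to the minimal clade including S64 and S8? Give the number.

The MRCA of S64 and S8 is the node subtending (((((((S59,S66),S14),S33),S71),(S36,(S48,S30))),((S9,S90),(S28,S64))),(((S72,S17),S8),S24)).
That clade contains 16 terminal taxa: S14, S17, S24, S28, S30, S33, S36, S48, S59, S64, S66, S71, S72, S8, S9, S90.

16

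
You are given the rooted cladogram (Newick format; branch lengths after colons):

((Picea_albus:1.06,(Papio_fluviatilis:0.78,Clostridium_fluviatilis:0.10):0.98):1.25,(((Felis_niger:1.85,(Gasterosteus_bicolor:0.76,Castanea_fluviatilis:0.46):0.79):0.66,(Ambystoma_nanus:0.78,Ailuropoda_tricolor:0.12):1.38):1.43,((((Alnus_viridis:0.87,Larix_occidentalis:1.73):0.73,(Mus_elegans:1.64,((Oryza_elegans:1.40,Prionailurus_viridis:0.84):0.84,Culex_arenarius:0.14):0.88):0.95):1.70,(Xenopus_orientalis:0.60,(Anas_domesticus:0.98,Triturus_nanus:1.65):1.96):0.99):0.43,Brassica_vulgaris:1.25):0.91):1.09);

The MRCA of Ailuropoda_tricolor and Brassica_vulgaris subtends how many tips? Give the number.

The MRCA of Ailuropoda_tricolor and Brassica_vulgaris is the node subtending (((Felis_niger,(Gasterosteus_bicolor,Castanea_fluviatilis)),(Ambystoma_nanus,Ailuropoda_tricolor)),((((Alnus_viridis,Larix_occidentalis),(Mus_elegans,((Oryza_elegans,Prionailurus_viridis),Culex_arenarius))),(Xenopus_orientalis,(Anas_domesticus,Triturus_nanus))),Brassica_vulgaris)).
That clade contains 15 terminal taxa: Ailuropoda_tricolor, Alnus_viridis, Ambystoma_nanus, Anas_domesticus, Brassica_vulgaris, Castanea_fluviatilis, Culex_arenarius, Felis_niger, Gasterosteus_bicolor, Larix_occidentalis, Mus_elegans, Oryza_elegans, Prionailurus_viridis, Triturus_nanus, Xenopus_orientalis.

15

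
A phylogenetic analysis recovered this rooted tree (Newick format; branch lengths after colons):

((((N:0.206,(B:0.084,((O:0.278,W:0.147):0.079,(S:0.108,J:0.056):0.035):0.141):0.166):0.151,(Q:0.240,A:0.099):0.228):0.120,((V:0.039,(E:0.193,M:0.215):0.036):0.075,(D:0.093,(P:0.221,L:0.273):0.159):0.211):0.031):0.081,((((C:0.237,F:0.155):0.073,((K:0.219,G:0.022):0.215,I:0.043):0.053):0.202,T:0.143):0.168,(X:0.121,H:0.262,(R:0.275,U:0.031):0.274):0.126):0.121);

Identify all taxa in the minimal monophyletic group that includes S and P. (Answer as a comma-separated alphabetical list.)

A, B, D, E, J, L, M, N, O, P, Q, S, V, W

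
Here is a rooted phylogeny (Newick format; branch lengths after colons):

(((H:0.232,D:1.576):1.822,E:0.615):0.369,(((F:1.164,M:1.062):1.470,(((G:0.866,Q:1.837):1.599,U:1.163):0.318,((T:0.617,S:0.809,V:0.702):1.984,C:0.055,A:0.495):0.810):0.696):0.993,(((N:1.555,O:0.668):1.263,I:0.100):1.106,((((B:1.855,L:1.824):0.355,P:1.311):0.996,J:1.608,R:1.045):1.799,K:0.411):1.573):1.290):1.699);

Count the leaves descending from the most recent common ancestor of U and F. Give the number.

The MRCA of U and F is the node subtending ((F,M),(((G,Q),U),((T,S,V),C,A))).
That clade contains 10 terminal taxa: A, C, F, G, M, Q, S, T, U, V.

10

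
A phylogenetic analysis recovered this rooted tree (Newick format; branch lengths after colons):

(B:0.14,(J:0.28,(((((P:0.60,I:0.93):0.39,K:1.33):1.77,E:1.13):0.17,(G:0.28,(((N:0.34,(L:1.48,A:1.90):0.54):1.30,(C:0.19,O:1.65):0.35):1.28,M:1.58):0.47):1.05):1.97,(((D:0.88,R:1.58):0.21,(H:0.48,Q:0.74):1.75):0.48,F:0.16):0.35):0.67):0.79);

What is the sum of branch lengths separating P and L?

The path runs P → … → MRCA → … → L; the MRCA is the node subtending ((((P,I),K),E),(G,(((N,(L,A)),(C,O)),M))).
Branch lengths along that path: 0.60 + 0.39 + 1.77 + 0.17 + 1.05 + 0.47 + 1.28 + 1.30 + 0.54 + 1.48 = 9.05.

9.05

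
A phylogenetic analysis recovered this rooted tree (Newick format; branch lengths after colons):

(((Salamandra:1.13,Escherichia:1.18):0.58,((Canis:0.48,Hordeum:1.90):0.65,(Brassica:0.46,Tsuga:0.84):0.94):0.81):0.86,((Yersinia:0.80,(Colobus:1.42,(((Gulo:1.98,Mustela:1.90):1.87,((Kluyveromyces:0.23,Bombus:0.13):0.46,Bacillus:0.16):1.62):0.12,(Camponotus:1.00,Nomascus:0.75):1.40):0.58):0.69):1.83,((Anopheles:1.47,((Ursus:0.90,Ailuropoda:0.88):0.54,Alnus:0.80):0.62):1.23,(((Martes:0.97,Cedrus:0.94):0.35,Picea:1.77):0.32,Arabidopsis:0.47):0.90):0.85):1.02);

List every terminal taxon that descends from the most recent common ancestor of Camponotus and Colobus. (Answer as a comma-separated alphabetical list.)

Bacillus, Bombus, Camponotus, Colobus, Gulo, Kluyveromyces, Mustela, Nomascus

Tracing Camponotus: it sits inside (Camponotus,Nomascus).
Tracing Colobus: it sits inside (Colobus,(((Gulo,Mustela),((Kluyveromyces,Bombus),Bacillus)),(Camponotus,Nomascus))).
The smallest clade enclosing both is (Colobus,(((Gulo,Mustela),((Kluyveromyces,Bombus),Bacillus)),(Camponotus,Nomascus))); the answer is its 8 terminal taxa in alphabetical order.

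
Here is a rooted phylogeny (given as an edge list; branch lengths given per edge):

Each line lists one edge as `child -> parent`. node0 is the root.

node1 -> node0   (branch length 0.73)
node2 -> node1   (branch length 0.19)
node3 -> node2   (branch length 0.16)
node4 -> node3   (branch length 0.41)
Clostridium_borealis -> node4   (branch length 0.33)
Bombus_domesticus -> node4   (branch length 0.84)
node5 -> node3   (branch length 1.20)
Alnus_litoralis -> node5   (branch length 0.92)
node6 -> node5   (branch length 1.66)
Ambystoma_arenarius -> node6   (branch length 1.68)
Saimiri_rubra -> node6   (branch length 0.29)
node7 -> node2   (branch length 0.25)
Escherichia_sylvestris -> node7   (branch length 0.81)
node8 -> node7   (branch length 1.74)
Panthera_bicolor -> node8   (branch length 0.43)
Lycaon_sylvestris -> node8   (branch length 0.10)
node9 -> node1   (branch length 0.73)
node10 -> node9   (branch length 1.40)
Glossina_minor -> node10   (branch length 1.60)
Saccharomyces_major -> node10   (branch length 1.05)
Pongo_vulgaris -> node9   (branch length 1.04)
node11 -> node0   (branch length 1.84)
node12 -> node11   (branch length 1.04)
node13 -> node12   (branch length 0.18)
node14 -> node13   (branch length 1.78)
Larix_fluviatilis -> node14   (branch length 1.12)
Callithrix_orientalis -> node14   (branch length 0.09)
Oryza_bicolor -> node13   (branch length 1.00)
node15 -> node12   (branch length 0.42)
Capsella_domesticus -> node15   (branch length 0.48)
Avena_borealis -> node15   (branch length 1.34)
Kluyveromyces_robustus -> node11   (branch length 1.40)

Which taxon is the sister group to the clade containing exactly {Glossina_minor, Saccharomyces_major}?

The clade containing exactly {Glossina_minor, Saccharomyces_major} attaches to the tree at the node subtending ((Glossina_minor,Saccharomyces_major),Pongo_vulgaris).
The other lineage descending from that same node — the sister group — is the single tip Pongo_vulgaris.

Pongo_vulgaris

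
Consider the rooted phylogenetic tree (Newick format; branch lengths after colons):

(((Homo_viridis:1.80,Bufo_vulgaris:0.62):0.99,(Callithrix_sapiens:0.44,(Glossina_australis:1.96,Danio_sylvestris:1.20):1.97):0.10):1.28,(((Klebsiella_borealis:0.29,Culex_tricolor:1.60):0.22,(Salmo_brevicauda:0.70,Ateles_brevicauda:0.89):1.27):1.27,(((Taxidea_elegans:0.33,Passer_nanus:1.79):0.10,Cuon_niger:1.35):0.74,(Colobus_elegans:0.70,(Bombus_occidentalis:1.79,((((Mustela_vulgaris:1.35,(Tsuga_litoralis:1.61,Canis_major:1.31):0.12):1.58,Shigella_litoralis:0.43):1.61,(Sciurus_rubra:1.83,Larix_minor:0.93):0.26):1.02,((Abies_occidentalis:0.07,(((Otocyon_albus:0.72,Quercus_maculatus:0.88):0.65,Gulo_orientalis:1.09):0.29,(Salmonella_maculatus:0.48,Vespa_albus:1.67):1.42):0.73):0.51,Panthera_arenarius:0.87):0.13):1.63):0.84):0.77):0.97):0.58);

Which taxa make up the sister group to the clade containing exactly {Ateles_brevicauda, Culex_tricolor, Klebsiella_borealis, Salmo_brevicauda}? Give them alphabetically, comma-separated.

The clade containing exactly {Ateles_brevicauda, Culex_tricolor, Klebsiella_borealis, Salmo_brevicauda} attaches to the tree at the node subtending (((Klebsiella_borealis,Culex_tricolor),(Salmo_brevicauda,Ateles_brevicauda)),(((Taxidea_elegans,Passer_nanus),Cuon_niger),(Colobus_elegans,(Bombus_occidentalis,((((Mustela_vulgaris,(Tsuga_litoralis,Canis_major)),Shigella_litoralis),(Sciurus_rubra,Larix_minor)),((Abies_occidentalis,(((Otocyon_albus,Quercus_maculatus),Gulo_orientalis),(Salmonella_maculatus,Vespa_albus))),Panthera_arenarius)))))).
The other lineage descending from that same node — the sister group — is (((Taxidea_elegans,Passer_nanus),Cuon_niger),(Colobus_elegans,(Bombus_occidentalis,((((Mustela_vulgaris,(Tsuga_litoralis,Canis_major)),Shigella_litoralis),(Sciurus_rubra,Larix_minor)),((Abies_occidentalis,(((Otocyon_albus,Quercus_maculatus),Gulo_orientalis),(Salmonella_maculatus,Vespa_albus))),Panthera_arenarius))))); its 18 tips in alphabetical order are the answer.

Abies_occidentalis, Bombus_occidentalis, Canis_major, Colobus_elegans, Cuon_niger, Gulo_orientalis, Larix_minor, Mustela_vulgaris, Otocyon_albus, Panthera_arenarius, Passer_nanus, Quercus_maculatus, Salmonella_maculatus, Sciurus_rubra, Shigella_litoralis, Taxidea_elegans, Tsuga_litoralis, Vespa_albus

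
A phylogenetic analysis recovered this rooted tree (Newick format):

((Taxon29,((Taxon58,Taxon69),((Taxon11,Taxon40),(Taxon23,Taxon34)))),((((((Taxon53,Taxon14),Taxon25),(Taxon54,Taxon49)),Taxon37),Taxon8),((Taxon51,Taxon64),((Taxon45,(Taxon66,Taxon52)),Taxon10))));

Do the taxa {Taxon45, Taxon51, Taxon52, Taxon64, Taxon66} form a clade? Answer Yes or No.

No

The MRCA of the listed taxa subtends ((Taxon51,Taxon64),((Taxon45,(Taxon66,Taxon52)),Taxon10)).
That clade also contains Taxon10, which is not in the proposed group, so the group is not monophyletic.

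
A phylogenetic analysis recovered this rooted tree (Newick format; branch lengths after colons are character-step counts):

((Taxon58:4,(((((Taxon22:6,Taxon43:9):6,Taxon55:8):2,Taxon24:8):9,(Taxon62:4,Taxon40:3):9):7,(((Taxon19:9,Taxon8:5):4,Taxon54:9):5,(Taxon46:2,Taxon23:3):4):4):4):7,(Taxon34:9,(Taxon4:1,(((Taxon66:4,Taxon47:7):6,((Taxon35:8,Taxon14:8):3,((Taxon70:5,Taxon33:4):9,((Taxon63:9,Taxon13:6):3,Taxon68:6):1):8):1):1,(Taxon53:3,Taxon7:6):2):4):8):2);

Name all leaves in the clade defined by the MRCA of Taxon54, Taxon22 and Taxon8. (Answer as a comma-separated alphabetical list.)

Tracing Taxon54: it sits inside ((Taxon19,Taxon8),Taxon54).
Tracing Taxon22: it sits inside (Taxon22,Taxon43).
Tracing Taxon8: it sits inside (Taxon19,Taxon8).
The smallest clade enclosing all 3 is (((((Taxon22,Taxon43),Taxon55),Taxon24),(Taxon62,Taxon40)),(((Taxon19,Taxon8),Taxon54),(Taxon46,Taxon23))); the answer is its 11 terminal taxa in alphabetical order.

Taxon19, Taxon22, Taxon23, Taxon24, Taxon40, Taxon43, Taxon46, Taxon54, Taxon55, Taxon62, Taxon8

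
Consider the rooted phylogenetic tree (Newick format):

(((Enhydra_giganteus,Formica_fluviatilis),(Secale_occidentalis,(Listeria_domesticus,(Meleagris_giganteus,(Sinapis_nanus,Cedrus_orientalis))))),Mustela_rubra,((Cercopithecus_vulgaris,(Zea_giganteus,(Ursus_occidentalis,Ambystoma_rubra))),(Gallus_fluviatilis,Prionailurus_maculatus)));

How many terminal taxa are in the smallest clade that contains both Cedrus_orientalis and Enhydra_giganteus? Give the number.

The MRCA of Cedrus_orientalis and Enhydra_giganteus is the node subtending ((Enhydra_giganteus,Formica_fluviatilis),(Secale_occidentalis,(Listeria_domesticus,(Meleagris_giganteus,(Sinapis_nanus,Cedrus_orientalis))))).
That clade contains 7 terminal taxa: Cedrus_orientalis, Enhydra_giganteus, Formica_fluviatilis, Listeria_domesticus, Meleagris_giganteus, Secale_occidentalis, Sinapis_nanus.

7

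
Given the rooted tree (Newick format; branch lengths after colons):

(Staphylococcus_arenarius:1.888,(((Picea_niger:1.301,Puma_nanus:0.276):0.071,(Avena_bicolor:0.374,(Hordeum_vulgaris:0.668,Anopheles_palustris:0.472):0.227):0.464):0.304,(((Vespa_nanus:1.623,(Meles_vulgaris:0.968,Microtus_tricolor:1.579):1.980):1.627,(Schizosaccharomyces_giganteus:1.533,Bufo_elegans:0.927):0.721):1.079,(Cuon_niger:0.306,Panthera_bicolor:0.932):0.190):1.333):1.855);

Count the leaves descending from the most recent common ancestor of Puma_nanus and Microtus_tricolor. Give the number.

12

The MRCA of Puma_nanus and Microtus_tricolor is the node subtending (((Picea_niger,Puma_nanus),(Avena_bicolor,(Hordeum_vulgaris,Anopheles_palustris))),(((Vespa_nanus,(Meles_vulgaris,Microtus_tricolor)),(Schizosaccharomyces_giganteus,Bufo_elegans)),(Cuon_niger,Panthera_bicolor))).
That clade contains 12 terminal taxa: Anopheles_palustris, Avena_bicolor, Bufo_elegans, Cuon_niger, Hordeum_vulgaris, Meles_vulgaris, Microtus_tricolor, Panthera_bicolor, Picea_niger, Puma_nanus, Schizosaccharomyces_giganteus, Vespa_nanus.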